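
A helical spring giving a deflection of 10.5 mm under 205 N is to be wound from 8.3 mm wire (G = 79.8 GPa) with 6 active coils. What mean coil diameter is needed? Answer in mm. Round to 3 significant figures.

73.9 mm

Required rate k = F/δ = 205/10.5 = 19.524 N/mm
D = (Gd⁴/(8N_a·k))^(1/3) = (79.8×10³·8.3⁴/(8·6·19.524))^(1/3)
  = (404119)^(1/3) = 73.9327 mm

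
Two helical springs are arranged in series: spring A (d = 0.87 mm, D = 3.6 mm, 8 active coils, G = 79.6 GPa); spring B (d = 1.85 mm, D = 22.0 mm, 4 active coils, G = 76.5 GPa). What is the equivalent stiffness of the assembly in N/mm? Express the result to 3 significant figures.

2.24 N/mm

k_A = Gd⁴/(8D³N_a) = (79.6×10³)(0.87⁴)/(8·3.6³·8) = 15.272 N/mm
k_B = Gd⁴/(8D³N_a) = (76.5×10³)(1.85⁴)/(8·22.0³·4) = 2.6298 N/mm
Series: 1/k_eq = 1/15.272 + 1/2.6298 = 0.44573; k_eq = 2.2435 N/mm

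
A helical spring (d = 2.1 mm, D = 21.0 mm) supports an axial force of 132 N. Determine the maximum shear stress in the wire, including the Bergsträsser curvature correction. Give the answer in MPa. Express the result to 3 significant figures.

865 MPa

Spring index C = D/d = 21.0/2.1 = 10.0000
K_B = (4C+2)/(4C−3) = 42.000/37.000 = 1.1351
τ₀ = 8FD/(πd³) = 8·132·21.0/(π·2.1³) = 22176/29.094 = 762.21 MPa
τ_max = K·τ₀ = 1.1351 × 762.21 = 865.21 MPa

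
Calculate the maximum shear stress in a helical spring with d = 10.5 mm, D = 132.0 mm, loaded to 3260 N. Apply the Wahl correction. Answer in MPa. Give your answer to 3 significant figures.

1050 MPa

Spring index C = D/d = 132.0/10.5 = 12.5714
K_W = (4C−1)/(4C−4) + 0.615/C = 49.286/46.286 + 0.0489 = 1.1137
τ₀ = 8FD/(πd³) = 8·3260·132.0/(π·10.5³) = 3.44256e+06/3636.8 = 946.59 MPa
τ_max = K·τ₀ = 1.1137 × 946.59 = 1054.3 MPa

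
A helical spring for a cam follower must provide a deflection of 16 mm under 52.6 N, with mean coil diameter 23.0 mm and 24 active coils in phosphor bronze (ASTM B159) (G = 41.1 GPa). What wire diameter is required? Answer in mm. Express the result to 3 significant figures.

Required rate k = F/δ = 52.6/16 = 3.2875 N/mm
d = (8D³N_a·k / G)^(1/4) = (8·23.0³·24·3.2875 / (41.1×10³))^0.25
  = (186.86)^0.25 = 3.6972 mm

3.70 mm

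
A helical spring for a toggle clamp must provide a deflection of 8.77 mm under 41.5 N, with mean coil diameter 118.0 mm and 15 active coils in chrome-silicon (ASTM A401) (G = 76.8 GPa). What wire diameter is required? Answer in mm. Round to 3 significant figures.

Required rate k = F/δ = 41.5/8.77 = 4.732 N/mm
d = (8D³N_a·k / G)^(1/4) = (8·118.0³·15·4.732 / (76.8×10³))^0.25
  = (12148)^0.25 = 10.4985 mm

10.5 mm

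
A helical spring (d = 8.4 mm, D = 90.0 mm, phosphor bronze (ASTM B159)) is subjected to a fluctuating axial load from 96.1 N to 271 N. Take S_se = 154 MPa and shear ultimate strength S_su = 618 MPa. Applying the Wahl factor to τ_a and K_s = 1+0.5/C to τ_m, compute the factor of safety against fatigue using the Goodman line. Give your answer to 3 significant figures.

2.71

C = D/d = 90.0/8.4 = 10.7143; K_W = (4C−1)/(4C−4)+0.615/C = 1.1346; K_s = 1+0.5/C = 1.0467
F_a = (F_max−F_min)/2 = 87.45 N; F_m = (F_max+F_min)/2 = 183.55 N
τ_a = K_W·8F_aD/(πd³) = 1.1346 × 33.815 = 38.366 MPa
τ_m = K_s·8F_mD/(πd³) = 1.0467 × 70.974 = 74.286 MPa
Goodman: 1/n_f = τ_a/S_se + τ_m/S_su = 38.366/154 + 74.286/618 = 0.24913 + 0.12020 = 0.36934
n_f = 1/0.36934 = 2.708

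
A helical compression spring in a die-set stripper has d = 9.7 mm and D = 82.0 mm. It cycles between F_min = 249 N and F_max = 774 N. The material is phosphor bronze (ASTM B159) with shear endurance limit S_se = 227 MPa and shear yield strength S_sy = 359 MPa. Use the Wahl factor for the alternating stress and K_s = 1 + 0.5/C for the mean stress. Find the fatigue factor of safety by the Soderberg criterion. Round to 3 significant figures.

1.53

C = D/d = 82.0/9.7 = 8.4536; K_W = (4C−1)/(4C−4)+0.615/C = 1.1734; K_s = 1+0.5/C = 1.0591
F_a = (F_max−F_min)/2 = 262.5 N; F_m = (F_max+F_min)/2 = 511.5 N
τ_a = K_W·8F_aD/(πd³) = 1.1734 × 60.058 = 70.47 MPa
τ_m = K_s·8F_mD/(πd³) = 1.0591 × 117.03 = 123.95 MPa
Soderberg: 1/n_f = τ_a/S_se + τ_m/S_sy = 70.47/227 + 123.95/359 = 0.31044 + 0.34526 = 0.6557
n_f = 1/0.6557 = 1.525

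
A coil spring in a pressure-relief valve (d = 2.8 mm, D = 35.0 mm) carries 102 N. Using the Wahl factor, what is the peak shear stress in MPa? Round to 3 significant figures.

462 MPa

Spring index C = D/d = 35.0/2.8 = 12.5000
K_W = (4C−1)/(4C−4) + 0.615/C = 49.000/46.000 + 0.0492 = 1.1144
τ₀ = 8FD/(πd³) = 8·102·35.0/(π·2.8³) = 28560/68.964 = 414.13 MPa
τ_max = K·τ₀ = 1.1144 × 414.13 = 461.51 MPa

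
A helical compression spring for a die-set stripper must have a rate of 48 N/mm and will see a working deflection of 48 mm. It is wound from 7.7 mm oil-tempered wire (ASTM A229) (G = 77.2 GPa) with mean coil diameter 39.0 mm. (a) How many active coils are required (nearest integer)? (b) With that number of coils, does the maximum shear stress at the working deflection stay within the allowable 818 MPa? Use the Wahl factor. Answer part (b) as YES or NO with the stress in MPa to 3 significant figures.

(a) 12 coils; (b) YES, τ_max = 650 MPa

N_a = Gd⁴/(8D³k) = (77.2×10³)(7.7⁴)/(8·39.0³·48) = 11.91 → N_a = 12
Actual rate k = Gd⁴/(8D³·12) = 47.656 N/mm
Working load F = kδ = 47.656·48 = 2287.5 N
C = 39.0/7.7 = 5.0649; K_W = (4C−1)/(4C−4)+0.615/C = 1.3059
τ_max = K_W·8FD/(πd³) = 1.3059·497.61 = 649.84 MPa
τ_max ≤ 818 MPa → acceptable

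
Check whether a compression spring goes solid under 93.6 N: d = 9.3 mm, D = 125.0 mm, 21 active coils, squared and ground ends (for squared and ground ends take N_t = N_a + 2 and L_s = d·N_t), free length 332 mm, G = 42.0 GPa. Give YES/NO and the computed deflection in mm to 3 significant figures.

k = Gd⁴/(8D³N_a) = (42.0×10³)(9.3⁴)/(8·125.0³·21) = 0.95751 N/mm
N_t = 23; L_s = 9.3·23 = 213.9 mm; δ_solid = L₀ − L_s = 332 − 213.9 = 118.1 mm
δ = F/k = 93.6/0.95751 = 97.754 mm
δ < δ_solid → spring does not go solid

NO, δ = 97.8 mm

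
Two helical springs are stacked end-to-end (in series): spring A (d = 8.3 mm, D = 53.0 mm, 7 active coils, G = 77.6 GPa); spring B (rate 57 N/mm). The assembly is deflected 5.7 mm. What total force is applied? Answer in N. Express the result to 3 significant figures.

k_A = Gd⁴/(8D³N_a) = (77.6×10³)(8.3⁴)/(8·53.0³·7) = 44.173 N/mm
Series: 1/k_eq = 1/44.173 + 1/57 = 0.040182; k_eq = 24.887 N/mm
F = k_eq·δ = 24.887·5.7 = 141.85 N

142 N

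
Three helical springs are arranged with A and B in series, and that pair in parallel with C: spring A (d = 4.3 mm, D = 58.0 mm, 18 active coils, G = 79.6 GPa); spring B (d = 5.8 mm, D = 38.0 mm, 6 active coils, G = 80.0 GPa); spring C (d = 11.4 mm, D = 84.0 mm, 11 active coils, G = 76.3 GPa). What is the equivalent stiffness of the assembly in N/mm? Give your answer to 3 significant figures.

k_A = Gd⁴/(8D³N_a) = (79.6×10³)(4.3⁴)/(8·58.0³·18) = 0.96859 N/mm
k_B = Gd⁴/(8D³N_a) = (80.0×10³)(5.8⁴)/(8·38.0³·6) = 34.372 N/mm
k_C = Gd⁴/(8D³N_a) = (76.3×10³)(11.4⁴)/(8·84.0³·11) = 24.707 N/mm
Springs A,B series: k_AB = 1/(1/0.96859+1/34.372) = 0.94204 N/mm; parallel with C: k_eq = 0.94204+24.707 = 25.649 N/mm

25.6 N/mm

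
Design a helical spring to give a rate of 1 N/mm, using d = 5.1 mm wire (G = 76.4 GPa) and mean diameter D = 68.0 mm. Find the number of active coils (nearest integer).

21

N_a = Gd⁴/(8D³k) = (76.4×10³ × 5.1⁴)/(8 × 68.0³ × 1)
    = 5.16861e+07 / 2.51546e+06 = 20.55 → 21 coils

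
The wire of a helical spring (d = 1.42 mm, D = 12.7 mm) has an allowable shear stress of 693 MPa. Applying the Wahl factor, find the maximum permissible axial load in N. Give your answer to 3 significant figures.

52.7 N

C = D/d = 12.7/1.42 = 8.9437
K_W = (4C−1)/(4C−4) + 0.615/C = 34.775/31.775 + 0.0688 = 1.1632
τ_max = K·8FD/(πd³) → F_max = τ_allow·πd³/(8DK)
F_max = 693·π·1.42³/(8·12.7·1.1632) = 6233.7/118.18 = 52.748 N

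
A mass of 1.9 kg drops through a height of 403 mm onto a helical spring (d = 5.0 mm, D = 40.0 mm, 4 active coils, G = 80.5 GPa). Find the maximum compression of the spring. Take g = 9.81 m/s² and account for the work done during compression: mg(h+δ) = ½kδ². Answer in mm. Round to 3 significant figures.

k = Gd⁴/(8D³N_a) = (80.5×10³)(5.0⁴)/(8·40.0³·4) = 24.567 N/mm
W = mg = 1.9 × 9.81 = 18.639 N
½kδ² − Wδ − Wh = 0 → δ = (W + √(W² + 2kWh))/k
δ = (18.639 + √(347.41 + 369066))/24.567 = (18.639 + 607.79)/24.567 = 25.499 mm

25.5 mm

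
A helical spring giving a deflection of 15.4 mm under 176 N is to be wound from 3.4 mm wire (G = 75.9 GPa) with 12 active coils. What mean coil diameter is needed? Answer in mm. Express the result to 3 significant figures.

Required rate k = F/δ = 176/15.4 = 11.429 N/mm
D = (Gd⁴/(8N_a·k))^(1/3) = (75.9×10³·3.4⁴/(8·12·11.429))^(1/3)
  = (9244.73)^(1/3) = 20.9877 mm

21.0 mm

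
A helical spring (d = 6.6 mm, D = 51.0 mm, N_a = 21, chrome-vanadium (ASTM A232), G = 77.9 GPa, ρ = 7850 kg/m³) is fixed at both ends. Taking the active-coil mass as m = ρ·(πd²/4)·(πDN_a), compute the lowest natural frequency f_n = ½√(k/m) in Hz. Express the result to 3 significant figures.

42.8 Hz

k = Gd⁴/(8D³N_a) = (77.9×10³)(6.6⁴)/(8·51.0³·21) = 6.6327 N/mm = 6632.7 N/m
Wire length L = πDN_a = π·51.0·21 = 3364.6 mm
m = ρ·(πd²/4)·L = 7850 × 34.212×10⁻⁶ m² × 3.3646 m = 0.90362 kg
f_n = ½√(k/m) = 0.5·√(6632.7/0.90362) = 0.5·√(7340.2) = 42.837 Hz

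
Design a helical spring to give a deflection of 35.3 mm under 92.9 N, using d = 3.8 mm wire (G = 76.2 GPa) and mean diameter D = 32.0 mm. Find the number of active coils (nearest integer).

Required rate k = F/δ = 92.9/35.3 = 2.6317 N/mm
N_a = Gd⁴/(8D³k) = (76.2×10³ × 3.8⁴)/(8 × 32.0³ × 2.6317)
    = 1.58887e+07 / 689892 = 23.03 → 23 coils

23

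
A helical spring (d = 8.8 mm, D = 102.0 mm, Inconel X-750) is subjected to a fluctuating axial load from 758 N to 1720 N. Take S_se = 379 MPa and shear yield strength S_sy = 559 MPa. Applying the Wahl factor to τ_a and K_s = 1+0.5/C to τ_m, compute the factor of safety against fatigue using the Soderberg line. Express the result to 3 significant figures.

C = D/d = 102.0/8.8 = 11.5909; K_W = (4C−1)/(4C−4)+0.615/C = 1.1239; K_s = 1+0.5/C = 1.0431
F_a = (F_max−F_min)/2 = 481 N; F_m = (F_max+F_min)/2 = 1239 N
τ_a = K_W·8F_aD/(πd³) = 1.1239 × 183.33 = 206.04 MPa
τ_m = K_s·8F_mD/(πd³) = 1.0431 × 472.24 = 492.61 MPa
Soderberg: 1/n_f = τ_a/S_se + τ_m/S_sy = 206.04/379 + 492.61/559 = 0.54365 + 0.88124 = 1.4249
n_f = 1/1.4249 = 0.7018

0.702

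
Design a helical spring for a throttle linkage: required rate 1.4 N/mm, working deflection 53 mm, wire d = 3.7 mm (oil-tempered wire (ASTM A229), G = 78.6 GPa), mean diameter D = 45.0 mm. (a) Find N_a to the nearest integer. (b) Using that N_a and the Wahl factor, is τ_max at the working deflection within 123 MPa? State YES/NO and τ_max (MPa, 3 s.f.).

(a) 14 coils; (b) NO, τ_max = 193 MPa

N_a = Gd⁴/(8D³k) = (78.6×10³)(3.7⁴)/(8·45.0³·1.4) = 14.43 → N_a = 14
Actual rate k = Gd⁴/(8D³·14) = 1.4434 N/mm
Working load F = kδ = 1.4434·53 = 76.498 N
C = 45.0/3.7 = 12.1622; K_W = (4C−1)/(4C−4)+0.615/C = 1.1178
τ_max = K_W·8FD/(πd³) = 1.1178·173.06 = 193.44 MPa
τ_max > 123 MPa → exceeds allowable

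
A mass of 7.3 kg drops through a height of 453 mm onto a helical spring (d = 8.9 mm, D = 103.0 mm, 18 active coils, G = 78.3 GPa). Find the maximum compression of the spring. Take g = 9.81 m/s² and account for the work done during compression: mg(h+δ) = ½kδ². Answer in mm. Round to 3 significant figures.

k = Gd⁴/(8D³N_a) = (78.3×10³)(8.9⁴)/(8·103.0³·18) = 3.1221 N/mm
W = mg = 7.3 × 9.81 = 71.613 N
½kδ² − Wδ − Wh = 0 → δ = (W + √(W² + 2kWh))/k
δ = (71.613 + √(5128.4 + 202567))/3.1221 = (71.613 + 455.74)/3.1221 = 168.91 mm

169 mm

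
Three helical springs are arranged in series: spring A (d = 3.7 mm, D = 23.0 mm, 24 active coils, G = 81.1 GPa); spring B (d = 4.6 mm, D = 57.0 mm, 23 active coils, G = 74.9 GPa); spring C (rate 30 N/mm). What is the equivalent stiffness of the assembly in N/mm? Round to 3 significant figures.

0.831 N/mm

k_A = Gd⁴/(8D³N_a) = (81.1×10³)(3.7⁴)/(8·23.0³·24) = 6.5064 N/mm
k_B = Gd⁴/(8D³N_a) = (74.9×10³)(4.6⁴)/(8·57.0³·23) = 0.98417 N/mm
Series: 1/k_eq = 1/6.5064 + 1/0.98417 + 1/30 = 1.2031; k_eq = 0.83118 N/mm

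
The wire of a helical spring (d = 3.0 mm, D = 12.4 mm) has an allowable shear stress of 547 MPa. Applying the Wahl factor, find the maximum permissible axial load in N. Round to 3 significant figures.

C = D/d = 12.4/3.0 = 4.1333
K_W = (4C−1)/(4C−4) + 0.615/C = 15.533/12.533 + 0.1488 = 1.3882
τ_max = K·8FD/(πd³) → F_max = τ_allow·πd³/(8DK)
F_max = 547·π·3.0³/(8·12.4·1.3882) = 46398/137.7 = 336.94 N

337 N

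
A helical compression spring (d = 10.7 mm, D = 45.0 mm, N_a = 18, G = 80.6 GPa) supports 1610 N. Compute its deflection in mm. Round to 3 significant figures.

20.0 mm

k = Gd⁴/(8D³N_a) = (80.6×10³)(10.7⁴)/(8·45.0³·18) = 80.514 N/mm
δ = F/k = 1610 / 80.514 = 19.997 mm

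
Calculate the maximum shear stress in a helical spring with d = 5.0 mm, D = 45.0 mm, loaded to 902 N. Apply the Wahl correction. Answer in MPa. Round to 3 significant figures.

961 MPa

Spring index C = D/d = 45.0/5.0 = 9.0000
K_W = (4C−1)/(4C−4) + 0.615/C = 35.000/32.000 + 0.0683 = 1.1621
τ₀ = 8FD/(πd³) = 8·902·45.0/(π·5.0³) = 324720/392.7 = 826.89 MPa
τ_max = K·τ₀ = 1.1621 × 826.89 = 960.92 MPa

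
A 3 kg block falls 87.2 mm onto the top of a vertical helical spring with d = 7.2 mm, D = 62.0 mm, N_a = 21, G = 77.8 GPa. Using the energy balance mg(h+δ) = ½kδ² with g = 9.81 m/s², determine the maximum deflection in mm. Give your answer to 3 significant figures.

37.5 mm

k = Gd⁴/(8D³N_a) = (77.8×10³)(7.2⁴)/(8·62.0³·21) = 5.2219 N/mm
W = mg = 3 × 9.81 = 29.43 N
½kδ² − Wδ − Wh = 0 → δ = (W + √(W² + 2kWh))/k
δ = (29.43 + √(866.12 + 26801.7))/5.2219 = (29.43 + 166.34)/5.2219 = 37.49 mm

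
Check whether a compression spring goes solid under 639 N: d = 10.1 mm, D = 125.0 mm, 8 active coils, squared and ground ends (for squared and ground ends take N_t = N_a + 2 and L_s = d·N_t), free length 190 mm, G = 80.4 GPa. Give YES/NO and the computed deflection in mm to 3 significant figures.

YES, δ = 95.5 mm

k = Gd⁴/(8D³N_a) = (80.4×10³)(10.1⁴)/(8·125.0³·8) = 6.6932 N/mm
N_t = 10; L_s = 10.1·10 = 101 mm; δ_solid = L₀ − L_s = 190 − 101 = 89 mm
δ = F/k = 639/6.6932 = 95.471 mm
δ ≥ δ_solid → spring goes solid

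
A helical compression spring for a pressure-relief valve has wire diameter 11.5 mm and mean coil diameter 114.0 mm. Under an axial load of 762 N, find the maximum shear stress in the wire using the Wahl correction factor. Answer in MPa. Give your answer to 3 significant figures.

Spring index C = D/d = 114.0/11.5 = 9.9130
K_W = (4C−1)/(4C−4) + 0.615/C = 38.652/35.652 + 0.0620 = 1.1462
τ₀ = 8FD/(πd³) = 8·762·114.0/(π·11.5³) = 694944/4778 = 145.45 MPa
τ_max = K·τ₀ = 1.1462 × 145.45 = 166.71 MPa

167 MPa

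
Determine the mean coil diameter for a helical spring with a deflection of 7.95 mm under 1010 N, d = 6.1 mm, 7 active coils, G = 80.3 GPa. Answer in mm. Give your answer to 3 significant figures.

25.0 mm

Required rate k = F/δ = 1010/7.95 = 127.04 N/mm
D = (Gd⁴/(8N_a·k))^(1/3) = (80.3×10³·6.1⁴/(8·7·127.04))^(1/3)
  = (15627.6)^(1/3) = 25.0014 mm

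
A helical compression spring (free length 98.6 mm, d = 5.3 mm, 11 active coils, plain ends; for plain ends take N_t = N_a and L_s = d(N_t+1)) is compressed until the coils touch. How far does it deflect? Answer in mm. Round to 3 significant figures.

35.0 mm

N_t = 11; L_s = 5.3·12 = 63.6 mm
δ_solid = L₀ − L_s = 98.6 − 63.6 = 35 mm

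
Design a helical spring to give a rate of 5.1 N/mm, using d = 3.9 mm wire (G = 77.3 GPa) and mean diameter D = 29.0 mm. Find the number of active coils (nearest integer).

N_a = Gd⁴/(8D³k) = (77.3×10³ × 3.9⁴)/(8 × 29.0³ × 5.1)
    = 1.78829e+07 / 995071 = 17.97 → 18 coils

18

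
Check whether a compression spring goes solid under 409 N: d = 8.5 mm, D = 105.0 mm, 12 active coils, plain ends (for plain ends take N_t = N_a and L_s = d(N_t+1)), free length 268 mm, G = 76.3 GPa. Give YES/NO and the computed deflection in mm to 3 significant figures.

k = Gd⁴/(8D³N_a) = (76.3×10³)(8.5⁴)/(8·105.0³·12) = 3.5839 N/mm
N_t = 12; L_s = 8.5·13 = 110.5 mm; δ_solid = L₀ − L_s = 268 − 110.5 = 157.5 mm
δ = F/k = 409/3.5839 = 114.12 mm
δ < δ_solid → spring does not go solid

NO, δ = 114 mm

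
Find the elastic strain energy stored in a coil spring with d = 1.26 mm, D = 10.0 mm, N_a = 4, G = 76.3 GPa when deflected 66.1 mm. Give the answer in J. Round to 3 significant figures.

13.1 J

k = Gd⁴/(8D³N_a) = (76.3×10³)(1.26⁴)/(8·10.0³·4) = 6.0098 N/mm
U = ½kδ² = 0.5 × 6.0098 × 66.1² = 13129 N·mm = 13.129 J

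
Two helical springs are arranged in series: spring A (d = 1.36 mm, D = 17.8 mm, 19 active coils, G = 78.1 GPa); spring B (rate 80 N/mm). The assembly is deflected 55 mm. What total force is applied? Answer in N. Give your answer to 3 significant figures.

17.1 N

k_A = Gd⁴/(8D³N_a) = (78.1×10³)(1.36⁴)/(8·17.8³·19) = 0.31168 N/mm
Series: 1/k_eq = 1/0.31168 + 1/80 = 3.221; k_eq = 0.31047 N/mm
F = k_eq·δ = 0.31047·55 = 17.076 N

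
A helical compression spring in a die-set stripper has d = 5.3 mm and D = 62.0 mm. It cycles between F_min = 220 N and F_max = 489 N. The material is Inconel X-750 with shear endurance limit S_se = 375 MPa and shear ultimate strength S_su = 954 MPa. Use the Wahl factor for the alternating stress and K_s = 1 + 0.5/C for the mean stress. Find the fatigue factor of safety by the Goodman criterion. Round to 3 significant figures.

1.19

C = D/d = 62.0/5.3 = 11.6981; K_W = (4C−1)/(4C−4)+0.615/C = 1.1227; K_s = 1+0.5/C = 1.0427
F_a = (F_max−F_min)/2 = 134.5 N; F_m = (F_max+F_min)/2 = 354.5 N
τ_a = K_W·8F_aD/(πd³) = 1.1227 × 142.64 = 160.13 MPa
τ_m = K_s·8F_mD/(πd³) = 1.0427 × 375.94 = 392.01 MPa
Goodman: 1/n_f = τ_a/S_se + τ_m/S_su = 160.13/375 + 392.01/954 = 0.42702 + 0.41091 = 0.83793
n_f = 1/0.83793 = 1.193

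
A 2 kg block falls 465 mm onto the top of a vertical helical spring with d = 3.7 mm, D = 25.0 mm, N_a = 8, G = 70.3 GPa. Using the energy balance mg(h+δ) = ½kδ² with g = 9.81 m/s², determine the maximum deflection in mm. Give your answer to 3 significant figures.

38.7 mm

k = Gd⁴/(8D³N_a) = (70.3×10³)(3.7⁴)/(8·25.0³·8) = 13.175 N/mm
W = mg = 2 × 9.81 = 19.62 N
½kδ² − Wδ − Wh = 0 → δ = (W + √(W² + 2kWh))/k
δ = (19.62 + √(384.94 + 240405))/13.175 = (19.62 + 490.7)/13.175 = 38.733 mm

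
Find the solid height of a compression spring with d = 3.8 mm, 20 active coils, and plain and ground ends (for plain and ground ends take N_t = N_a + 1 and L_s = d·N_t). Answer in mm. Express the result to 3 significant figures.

79.8 mm

plain and ground ends: N_t = N_a + 1 = 20 + 1 = 21
L_s = d·N_t = 3.8 × 21 = 79.8 mm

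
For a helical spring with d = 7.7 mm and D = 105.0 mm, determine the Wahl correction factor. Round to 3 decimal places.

1.104

C = D/d = 105.0/7.7 = 13.6364
K_W = (4C−1)/(4C−4) + 0.615/C = 53.545/50.545 + 0.0451 = 1.1045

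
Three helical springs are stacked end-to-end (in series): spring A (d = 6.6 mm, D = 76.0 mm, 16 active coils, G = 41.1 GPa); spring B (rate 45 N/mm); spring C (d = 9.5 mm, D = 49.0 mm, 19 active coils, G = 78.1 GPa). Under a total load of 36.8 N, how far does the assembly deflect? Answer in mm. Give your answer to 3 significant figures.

28.4 mm

k_A = Gd⁴/(8D³N_a) = (41.1×10³)(6.6⁴)/(8·76.0³·16) = 1.3879 N/mm
k_C = Gd⁴/(8D³N_a) = (78.1×10³)(9.5⁴)/(8·49.0³·19) = 35.572 N/mm
Series: 1/k_eq = 1/1.3879 + 1/45 + 1/35.572 = 0.77083; k_eq = 1.2973 N/mm
δ = F/k_eq = 36.8/1.2973 = 28.367 mm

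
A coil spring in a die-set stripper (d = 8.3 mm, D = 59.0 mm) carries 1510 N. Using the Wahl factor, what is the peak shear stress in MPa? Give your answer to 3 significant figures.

Spring index C = D/d = 59.0/8.3 = 7.1084
K_W = (4C−1)/(4C−4) + 0.615/C = 27.434/24.434 + 0.0865 = 1.2093
τ₀ = 8FD/(πd³) = 8·1510·59.0/(π·8.3³) = 712720/1796.3 = 396.77 MPa
τ_max = K·τ₀ = 1.2093 × 396.77 = 479.81 MPa

480 MPa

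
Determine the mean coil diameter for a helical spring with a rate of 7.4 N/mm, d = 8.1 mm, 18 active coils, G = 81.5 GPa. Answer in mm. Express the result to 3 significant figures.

D = (Gd⁴/(8N_a·k))^(1/3) = (81.5×10³·8.1⁴/(8·18·7.4))^(1/3)
  = (329233)^(1/3) = 69.0507 mm

69.1 mm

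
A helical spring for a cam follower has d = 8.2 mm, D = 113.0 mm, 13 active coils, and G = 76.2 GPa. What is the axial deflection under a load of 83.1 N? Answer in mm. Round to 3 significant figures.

k = Gd⁴/(8D³N_a) = (76.2×10³)(8.2⁴)/(8·113.0³·13) = 2.2958 N/mm
δ = F/k = 83.1 / 2.2958 = 36.196 mm

36.2 mm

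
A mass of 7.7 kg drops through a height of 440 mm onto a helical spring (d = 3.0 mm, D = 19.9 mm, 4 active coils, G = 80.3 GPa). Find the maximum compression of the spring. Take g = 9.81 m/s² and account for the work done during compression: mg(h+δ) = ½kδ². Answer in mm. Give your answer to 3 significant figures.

k = Gd⁴/(8D³N_a) = (80.3×10³)(3.0⁴)/(8·19.9³·4) = 25.792 N/mm
W = mg = 7.7 × 9.81 = 75.537 N
½kδ² − Wδ − Wh = 0 → δ = (W + √(W² + 2kWh))/k
δ = (75.537 + √(5705.8 + 1.71449e+06))/25.792 = (75.537 + 1311.6)/25.792 = 53.779 mm

53.8 mm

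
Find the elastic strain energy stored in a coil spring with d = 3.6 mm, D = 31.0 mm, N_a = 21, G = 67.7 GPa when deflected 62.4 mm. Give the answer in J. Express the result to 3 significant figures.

k = Gd⁴/(8D³N_a) = (67.7×10³)(3.6⁴)/(8·31.0³·21) = 2.272 N/mm
U = ½kδ² = 0.5 × 2.272 × 62.4² = 4423.3 N·mm = 4.4233 J

4.42 J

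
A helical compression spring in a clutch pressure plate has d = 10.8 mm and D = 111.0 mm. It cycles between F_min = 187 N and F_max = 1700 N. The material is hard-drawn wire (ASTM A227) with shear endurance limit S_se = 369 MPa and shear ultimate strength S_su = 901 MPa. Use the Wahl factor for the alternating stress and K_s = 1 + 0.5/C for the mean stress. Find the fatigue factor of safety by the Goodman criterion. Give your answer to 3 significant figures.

C = D/d = 111.0/10.8 = 10.2778; K_W = (4C−1)/(4C−4)+0.615/C = 1.1407; K_s = 1+0.5/C = 1.0486
F_a = (F_max−F_min)/2 = 756.5 N; F_m = (F_max+F_min)/2 = 943.5 N
τ_a = K_W·8F_aD/(πd³) = 1.1407 × 169.75 = 193.63 MPa
τ_m = K_s·8F_mD/(πd³) = 1.0486 × 211.71 = 222.01 MPa
Goodman: 1/n_f = τ_a/S_se + τ_m/S_su = 193.63/369 + 222.01/901 = 0.52473 + 0.24640 = 0.77113
n_f = 1/0.77113 = 1.297

1.30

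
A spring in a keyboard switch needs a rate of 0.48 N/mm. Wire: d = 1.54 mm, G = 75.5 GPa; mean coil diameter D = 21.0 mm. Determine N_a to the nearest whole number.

12

N_a = Gd⁴/(8D³k) = (75.5×10³ × 1.54⁴)/(8 × 21.0³ × 0.48)
    = 424649 / 35562.2 = 11.94 → 12 coils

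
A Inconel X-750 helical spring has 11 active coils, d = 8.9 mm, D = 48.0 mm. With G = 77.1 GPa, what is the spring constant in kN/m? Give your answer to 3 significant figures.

49.7 kN/m

k = Gd⁴/(8D³N_a) = (77.1×10³ × 8.9⁴) / (8 × 48.0³ × 11)
  = 4.83743e+08 / 9.7321e+06 = 49.706 N/mm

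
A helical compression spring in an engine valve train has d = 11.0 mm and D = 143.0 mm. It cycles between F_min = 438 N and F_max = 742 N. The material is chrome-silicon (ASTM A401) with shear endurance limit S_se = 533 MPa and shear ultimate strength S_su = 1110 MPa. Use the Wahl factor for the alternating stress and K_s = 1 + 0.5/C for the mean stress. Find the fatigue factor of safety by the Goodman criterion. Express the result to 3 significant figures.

C = D/d = 143.0/11.0 = 13.0000; K_W = (4C−1)/(4C−4)+0.615/C = 1.1098; K_s = 1+0.5/C = 1.0385
F_a = (F_max−F_min)/2 = 152 N; F_m = (F_max+F_min)/2 = 590 N
τ_a = K_W·8F_aD/(πd³) = 1.1098 × 41.585 = 46.152 MPa
τ_m = K_s·8F_mD/(πd³) = 1.0385 × 161.42 = 167.63 MPa
Goodman: 1/n_f = τ_a/S_se + τ_m/S_su = 46.152/533 + 167.63/1110 = 0.08659 + 0.15101 = 0.2376
n_f = 1/0.2376 = 4.209

4.21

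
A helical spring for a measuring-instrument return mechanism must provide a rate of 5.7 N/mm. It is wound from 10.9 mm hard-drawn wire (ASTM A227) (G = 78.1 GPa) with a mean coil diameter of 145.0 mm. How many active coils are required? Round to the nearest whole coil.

8

N_a = Gd⁴/(8D³k) = (78.1×10³ × 10.9⁴)/(8 × 145.0³ × 5.7)
    = 1.10245e+09 / 1.39017e+08 = 7.93 → 8 coils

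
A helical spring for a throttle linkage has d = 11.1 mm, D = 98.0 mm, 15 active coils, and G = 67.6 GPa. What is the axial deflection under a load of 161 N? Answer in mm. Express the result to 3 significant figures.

17.7 mm

k = Gd⁴/(8D³N_a) = (67.6×10³)(11.1⁴)/(8·98.0³·15) = 9.0861 N/mm
δ = F/k = 161 / 9.0861 = 17.719 mm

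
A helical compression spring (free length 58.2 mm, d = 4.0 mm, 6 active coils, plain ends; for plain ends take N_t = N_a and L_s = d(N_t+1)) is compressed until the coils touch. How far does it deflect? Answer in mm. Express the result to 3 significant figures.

30.2 mm

N_t = 6; L_s = 4.0·7 = 28 mm
δ_solid = L₀ − L_s = 58.2 − 28 = 30.2 mm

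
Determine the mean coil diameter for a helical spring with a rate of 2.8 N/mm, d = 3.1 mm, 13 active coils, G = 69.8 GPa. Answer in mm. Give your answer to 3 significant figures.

28.1 mm

D = (Gd⁴/(8N_a·k))^(1/3) = (69.8×10³·3.1⁴/(8·13·2.8))^(1/3)
  = (22136.6)^(1/3) = 28.0783 mm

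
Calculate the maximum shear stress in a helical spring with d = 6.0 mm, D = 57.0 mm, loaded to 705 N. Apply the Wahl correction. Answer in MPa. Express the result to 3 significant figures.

Spring index C = D/d = 57.0/6.0 = 9.5000
K_W = (4C−1)/(4C−4) + 0.615/C = 37.000/34.000 + 0.0647 = 1.1530
τ₀ = 8FD/(πd³) = 8·705·57.0/(π·6.0³) = 321480/678.58 = 473.75 MPa
τ_max = K·τ₀ = 1.1530 × 473.75 = 546.22 MPa

546 MPa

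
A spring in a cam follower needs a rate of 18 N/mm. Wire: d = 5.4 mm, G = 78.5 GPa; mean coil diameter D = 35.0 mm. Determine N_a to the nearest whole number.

N_a = Gd⁴/(8D³k) = (78.5×10³ × 5.4⁴)/(8 × 35.0³ × 18)
    = 6.6749e+07 / 6.174e+06 = 10.81 → 11 coils

11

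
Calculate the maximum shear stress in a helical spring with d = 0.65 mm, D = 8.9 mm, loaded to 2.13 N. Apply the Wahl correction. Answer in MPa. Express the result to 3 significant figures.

Spring index C = D/d = 8.9/0.65 = 13.6923
K_W = (4C−1)/(4C−4) + 0.615/C = 53.769/50.769 + 0.0449 = 1.1040
τ₀ = 8FD/(πd³) = 8·2.13·8.9/(π·0.65³) = 151.656/0.86276 = 175.78 MPa
τ_max = K·τ₀ = 1.1040 × 175.78 = 194.06 MPa

194 MPa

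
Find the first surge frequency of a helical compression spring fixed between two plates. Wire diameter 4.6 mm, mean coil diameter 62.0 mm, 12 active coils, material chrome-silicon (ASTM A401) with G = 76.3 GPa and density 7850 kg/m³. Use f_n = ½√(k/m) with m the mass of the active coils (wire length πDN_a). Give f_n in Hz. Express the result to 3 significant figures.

k = Gd⁴/(8D³N_a) = (76.3×10³)(4.6⁴)/(8·62.0³·12) = 1.4932 N/mm = 1493.2 N/m
Wire length L = πDN_a = π·62.0·12 = 2337.3 mm
m = ρ·(πd²/4)·L = 7850 × 16.619×10⁻⁶ m² × 2.3373 m = 0.30493 kg
f_n = ½√(k/m) = 0.5·√(1493.2/0.30493) = 0.5·√(4896.8) = 34.989 Hz

35.0 Hz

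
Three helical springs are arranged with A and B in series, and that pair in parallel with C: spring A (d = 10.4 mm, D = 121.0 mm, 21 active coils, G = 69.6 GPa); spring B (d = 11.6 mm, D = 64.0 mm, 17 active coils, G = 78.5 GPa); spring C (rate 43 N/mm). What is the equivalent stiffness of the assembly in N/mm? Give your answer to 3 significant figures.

k_A = Gd⁴/(8D³N_a) = (69.6×10³)(10.4⁴)/(8·121.0³·21) = 2.7358 N/mm
k_B = Gd⁴/(8D³N_a) = (78.5×10³)(11.6⁴)/(8·64.0³·17) = 39.868 N/mm
Springs A,B series: k_AB = 1/(1/2.7358+1/39.868) = 2.5601 N/mm; parallel with C: k_eq = 2.5601+43 = 45.56 N/mm

45.6 N/mm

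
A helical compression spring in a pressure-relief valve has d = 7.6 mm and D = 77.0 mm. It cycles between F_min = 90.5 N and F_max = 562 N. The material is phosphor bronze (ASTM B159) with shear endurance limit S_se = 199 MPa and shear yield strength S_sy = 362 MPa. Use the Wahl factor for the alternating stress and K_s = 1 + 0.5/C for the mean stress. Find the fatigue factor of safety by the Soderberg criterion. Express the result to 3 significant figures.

0.974

C = D/d = 77.0/7.6 = 10.1316; K_W = (4C−1)/(4C−4)+0.615/C = 1.1428; K_s = 1+0.5/C = 1.0494
F_a = (F_max−F_min)/2 = 235.75 N; F_m = (F_max+F_min)/2 = 326.25 N
τ_a = K_W·8F_aD/(πd³) = 1.1428 × 105.3 = 120.34 MPa
τ_m = K_s·8F_mD/(πd³) = 1.0494 × 145.73 = 152.92 MPa
Soderberg: 1/n_f = τ_a/S_se + τ_m/S_sy = 120.34/199 + 152.92/362 = 0.60474 + 0.42243 = 1.0272
n_f = 1/1.0272 = 0.9735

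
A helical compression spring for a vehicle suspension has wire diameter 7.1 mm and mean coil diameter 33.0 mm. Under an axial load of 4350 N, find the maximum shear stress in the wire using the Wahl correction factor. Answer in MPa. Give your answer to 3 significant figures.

Spring index C = D/d = 33.0/7.1 = 4.6479
K_W = (4C−1)/(4C−4) + 0.615/C = 17.592/14.592 + 0.1323 = 1.3379
τ₀ = 8FD/(πd³) = 8·4350·33.0/(π·7.1³) = 1.1484e+06/1124.4 = 1021.3 MPa
τ_max = K·τ₀ = 1.3379 × 1021.3 = 1366.5 MPa

1370 MPa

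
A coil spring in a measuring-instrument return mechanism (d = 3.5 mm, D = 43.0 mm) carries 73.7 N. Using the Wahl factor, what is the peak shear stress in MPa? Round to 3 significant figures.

Spring index C = D/d = 43.0/3.5 = 12.2857
K_W = (4C−1)/(4C−4) + 0.615/C = 48.143/45.143 + 0.0501 = 1.1165
τ₀ = 8FD/(πd³) = 8·73.7·43.0/(π·3.5³) = 25352.8/134.7 = 188.22 MPa
τ_max = K·τ₀ = 1.1165 × 188.22 = 210.15 MPa

210 MPa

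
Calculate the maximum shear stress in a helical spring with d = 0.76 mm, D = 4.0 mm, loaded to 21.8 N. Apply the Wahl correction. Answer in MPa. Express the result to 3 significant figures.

654 MPa

Spring index C = D/d = 4.0/0.76 = 5.2632
K_W = (4C−1)/(4C−4) + 0.615/C = 20.053/17.053 + 0.1168 = 1.2928
τ₀ = 8FD/(πd³) = 8·21.8·4.0/(π·0.76³) = 697.6/1.3791 = 505.84 MPa
τ_max = K·τ₀ = 1.2928 × 505.84 = 653.94 MPa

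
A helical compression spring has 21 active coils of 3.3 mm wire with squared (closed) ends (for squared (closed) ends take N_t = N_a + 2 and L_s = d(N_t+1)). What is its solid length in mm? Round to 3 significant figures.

squared (closed) ends: N_t = N_a + 2 = 21 + 2 = 23
L_s = d·(N_t+1) = 3.3 × 24 = 79.2 mm

79.2 mm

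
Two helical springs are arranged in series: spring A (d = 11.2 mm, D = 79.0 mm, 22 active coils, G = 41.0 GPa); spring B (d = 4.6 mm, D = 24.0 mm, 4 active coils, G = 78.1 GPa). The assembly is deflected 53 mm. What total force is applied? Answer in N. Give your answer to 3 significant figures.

360 N

k_A = Gd⁴/(8D³N_a) = (41.0×10³)(11.2⁴)/(8·79.0³·22) = 7.4347 N/mm
k_B = Gd⁴/(8D³N_a) = (78.1×10³)(4.6⁴)/(8·24.0³·4) = 79.049 N/mm
Series: 1/k_eq = 1/7.4347 + 1/79.049 = 0.14716; k_eq = 6.7955 N/mm
F = k_eq·δ = 6.7955·53 = 360.16 N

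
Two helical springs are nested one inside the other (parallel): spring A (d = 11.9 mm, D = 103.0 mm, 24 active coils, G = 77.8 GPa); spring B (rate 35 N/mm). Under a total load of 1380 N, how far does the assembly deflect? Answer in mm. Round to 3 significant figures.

k_A = Gd⁴/(8D³N_a) = (77.8×10³)(11.9⁴)/(8·103.0³·24) = 7.4363 N/mm
Parallel: k_eq = 7.4363 + 35 = 42.436 N/mm
δ = F/k_eq = 1380/42.436 = 32.519 mm

32.5 mm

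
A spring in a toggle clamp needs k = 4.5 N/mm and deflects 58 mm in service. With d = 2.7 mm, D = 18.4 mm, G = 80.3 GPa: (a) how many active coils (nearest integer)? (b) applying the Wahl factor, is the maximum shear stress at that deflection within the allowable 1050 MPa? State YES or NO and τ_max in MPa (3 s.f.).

N_a = Gd⁴/(8D³k) = (80.3×10³)(2.7⁴)/(8·18.4³·4.5) = 19.03 → N_a = 19
Actual rate k = Gd⁴/(8D³·19) = 4.5069 N/mm
Working load F = kδ = 4.5069·58 = 261.4 N
C = 18.4/2.7 = 6.8148; K_W = (4C−1)/(4C−4)+0.615/C = 1.2192
τ_max = K_W·8FD/(πd³) = 1.2192·622.25 = 758.67 MPa
τ_max ≤ 1050 MPa → acceptable

(a) 19 coils; (b) YES, τ_max = 759 MPa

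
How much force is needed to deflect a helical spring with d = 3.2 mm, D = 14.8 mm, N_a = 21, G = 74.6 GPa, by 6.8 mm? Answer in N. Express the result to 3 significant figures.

k = Gd⁴/(8D³N_a) = (74.6×10³)(3.2⁴)/(8·14.8³·21) = 14.363 N/mm
F = k·δ = 14.363 × 6.8 = 97.668 N

97.7 N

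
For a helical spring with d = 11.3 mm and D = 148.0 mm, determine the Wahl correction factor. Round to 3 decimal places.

1.109

C = D/d = 148.0/11.3 = 13.0973
K_W = (4C−1)/(4C−4) + 0.615/C = 51.389/48.389 + 0.0470 = 1.1090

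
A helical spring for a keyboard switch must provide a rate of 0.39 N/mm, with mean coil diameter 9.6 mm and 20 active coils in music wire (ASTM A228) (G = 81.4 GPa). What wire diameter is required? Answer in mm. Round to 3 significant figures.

d = (8D³N_a·k / G)^(1/4) = (8·9.6³·20·0.39 / (81.4×10³))^0.25
  = (0.67823)^0.25 = 0.9075 mm

0.907 mm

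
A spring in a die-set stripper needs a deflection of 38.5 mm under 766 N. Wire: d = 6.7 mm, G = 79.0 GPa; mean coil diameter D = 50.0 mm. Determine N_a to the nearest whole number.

Required rate k = F/δ = 766/38.5 = 19.896 N/mm
N_a = Gd⁴/(8D³k) = (79.0×10³ × 6.7⁴)/(8 × 50.0³ × 19.896)
    = 1.59194e+08 / 1.98961e+07 = 8.001 → 8 coils

8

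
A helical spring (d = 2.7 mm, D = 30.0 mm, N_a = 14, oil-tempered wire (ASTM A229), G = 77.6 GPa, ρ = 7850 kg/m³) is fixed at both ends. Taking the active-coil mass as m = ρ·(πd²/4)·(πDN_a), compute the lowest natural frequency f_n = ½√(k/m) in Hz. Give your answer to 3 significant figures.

k = Gd⁴/(8D³N_a) = (77.6×10³)(2.7⁴)/(8·30.0³·14) = 1.3638 N/mm = 1363.8 N/m
Wire length L = πDN_a = π·30.0·14 = 1319.5 mm
m = ρ·(πd²/4)·L = 7850 × 5.7256×10⁻⁶ m² × 1.3195 m = 0.059304 kg
f_n = ½√(k/m) = 0.5·√(1363.8/0.059304) = 0.5·√(22996) = 75.822 Hz

75.8 Hz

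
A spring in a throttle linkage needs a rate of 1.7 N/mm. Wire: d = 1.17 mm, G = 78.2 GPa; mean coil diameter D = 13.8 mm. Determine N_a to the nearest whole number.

4

N_a = Gd⁴/(8D³k) = (78.2×10³ × 1.17⁴)/(8 × 13.8³ × 1.7)
    = 146538 / 35741.8 = 4.1 → 4 coils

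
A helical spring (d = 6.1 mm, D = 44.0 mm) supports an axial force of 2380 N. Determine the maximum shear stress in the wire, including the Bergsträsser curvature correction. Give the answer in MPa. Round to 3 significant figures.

Spring index C = D/d = 44.0/6.1 = 7.2131
K_B = (4C+2)/(4C−3) = 30.852/25.852 = 1.1934
τ₀ = 8FD/(πd³) = 8·2380·44.0/(π·6.1³) = 837760/713.08 = 1174.8 MPa
τ_max = K·τ₀ = 1.1934 × 1174.8 = 1402.1 MPa

1400 MPa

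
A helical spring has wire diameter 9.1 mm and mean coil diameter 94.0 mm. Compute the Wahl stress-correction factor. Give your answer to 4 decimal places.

1.1399

C = D/d = 94.0/9.1 = 10.3297
K_W = (4C−1)/(4C−4) + 0.615/C = 40.319/37.319 + 0.0595 = 1.1399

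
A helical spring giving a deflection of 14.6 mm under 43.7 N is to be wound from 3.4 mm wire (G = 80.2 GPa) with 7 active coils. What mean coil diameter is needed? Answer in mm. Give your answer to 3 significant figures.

40.0 mm

Required rate k = F/δ = 43.7/14.6 = 2.9932 N/mm
D = (Gd⁴/(8N_a·k))^(1/3) = (80.2×10³·3.4⁴/(8·7·2.9932))^(1/3)
  = (63940.1)^(1/3) = 39.9875 mm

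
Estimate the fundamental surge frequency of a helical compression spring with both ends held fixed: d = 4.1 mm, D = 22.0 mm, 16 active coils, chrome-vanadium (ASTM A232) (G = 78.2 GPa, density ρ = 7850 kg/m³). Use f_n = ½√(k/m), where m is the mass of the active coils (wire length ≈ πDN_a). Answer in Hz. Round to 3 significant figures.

188 Hz

k = Gd⁴/(8D³N_a) = (78.2×10³)(4.1⁴)/(8·22.0³·16) = 16.213 N/mm = 16213 N/m
Wire length L = πDN_a = π·22.0·16 = 1105.8 mm
m = ρ·(πd²/4)·L = 7850 × 13.203×10⁻⁶ m² × 1.1058 m = 0.11461 kg
f_n = ½√(k/m) = 0.5·√(16213/0.11461) = 0.5·√(1.4146e+05) = 188.06 Hz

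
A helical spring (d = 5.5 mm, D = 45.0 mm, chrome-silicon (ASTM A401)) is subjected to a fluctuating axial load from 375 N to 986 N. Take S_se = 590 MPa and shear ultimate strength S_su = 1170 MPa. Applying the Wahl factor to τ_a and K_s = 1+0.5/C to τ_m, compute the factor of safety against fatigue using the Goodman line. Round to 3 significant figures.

1.18

C = D/d = 45.0/5.5 = 8.1818; K_W = (4C−1)/(4C−4)+0.615/C = 1.1796; K_s = 1+0.5/C = 1.0611
F_a = (F_max−F_min)/2 = 305.5 N; F_m = (F_max+F_min)/2 = 680.5 N
τ_a = K_W·8F_aD/(πd³) = 1.1796 × 210.41 = 248.2 MPa
τ_m = K_s·8F_mD/(πd³) = 1.0611 × 468.7 = 497.34 MPa
Goodman: 1/n_f = τ_a/S_se + τ_m/S_su = 248.2/590 + 497.34/1170 = 0.42069 + 0.42508 = 0.84576
n_f = 1/0.84576 = 1.182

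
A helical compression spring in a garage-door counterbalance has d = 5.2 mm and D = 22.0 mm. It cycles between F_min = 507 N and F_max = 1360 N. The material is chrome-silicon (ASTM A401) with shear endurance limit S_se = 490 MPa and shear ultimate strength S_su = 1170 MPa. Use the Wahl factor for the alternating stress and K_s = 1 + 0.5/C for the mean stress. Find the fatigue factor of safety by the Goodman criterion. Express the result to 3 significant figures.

C = D/d = 22.0/5.2 = 4.2308; K_W = (4C−1)/(4C−4)+0.615/C = 1.3775; K_s = 1+0.5/C = 1.1182
F_a = (F_max−F_min)/2 = 426.5 N; F_m = (F_max+F_min)/2 = 933.5 N
τ_a = K_W·8F_aD/(πd³) = 1.3775 × 169.93 = 234.08 MPa
τ_m = K_s·8F_mD/(πd³) = 1.1182 × 371.94 = 415.89 MPa
Goodman: 1/n_f = τ_a/S_se + τ_m/S_su = 234.08/490 + 415.89/1170 = 0.47772 + 0.35546 = 0.83318
n_f = 1/0.83318 = 1.2

1.20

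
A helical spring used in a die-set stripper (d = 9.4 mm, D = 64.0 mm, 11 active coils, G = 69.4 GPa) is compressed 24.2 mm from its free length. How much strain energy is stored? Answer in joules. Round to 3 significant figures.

k = Gd⁴/(8D³N_a) = (69.4×10³)(9.4⁴)/(8·64.0³·11) = 23.488 N/mm
U = ½kδ² = 0.5 × 23.488 × 24.2² = 6877.8 N·mm = 6.8778 J

6.88 J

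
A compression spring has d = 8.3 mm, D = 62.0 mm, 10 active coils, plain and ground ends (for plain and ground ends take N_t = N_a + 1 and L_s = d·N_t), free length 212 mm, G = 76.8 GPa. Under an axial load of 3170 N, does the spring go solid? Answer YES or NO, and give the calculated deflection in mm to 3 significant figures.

YES, δ = 166 mm

k = Gd⁴/(8D³N_a) = (76.8×10³)(8.3⁴)/(8·62.0³·10) = 19.117 N/mm
N_t = 11; L_s = 8.3·11 = 91.3 mm; δ_solid = L₀ − L_s = 212 − 91.3 = 120.7 mm
δ = F/k = 3170/19.117 = 165.83 mm
δ ≥ δ_solid → spring goes solid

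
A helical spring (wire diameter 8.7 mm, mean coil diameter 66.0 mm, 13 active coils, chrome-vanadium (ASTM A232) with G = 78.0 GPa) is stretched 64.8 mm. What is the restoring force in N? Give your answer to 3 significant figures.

k = Gd⁴/(8D³N_a) = (78.0×10³)(8.7⁴)/(8·66.0³·13) = 14.945 N/mm
F = k·δ = 14.945 × 64.8 = 968.46 N

968 N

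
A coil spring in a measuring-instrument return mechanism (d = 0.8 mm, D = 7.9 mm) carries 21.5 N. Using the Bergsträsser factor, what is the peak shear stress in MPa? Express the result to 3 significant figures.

960 MPa

Spring index C = D/d = 7.9/0.8 = 9.8750
K_B = (4C+2)/(4C−3) = 41.500/36.500 = 1.1370
τ₀ = 8FD/(πd³) = 8·21.5·7.9/(π·0.8³) = 1358.8/1.6085 = 844.76 MPa
τ_max = K·τ₀ = 1.1370 × 844.76 = 960.49 MPa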